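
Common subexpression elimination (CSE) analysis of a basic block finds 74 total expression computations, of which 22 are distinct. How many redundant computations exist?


CSE count = total expressions - unique expressions
= 74 - 22 = 52

52


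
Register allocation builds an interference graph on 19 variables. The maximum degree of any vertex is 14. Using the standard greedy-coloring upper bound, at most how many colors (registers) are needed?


Greedy coloring never needs more than (max_degree + 1) colors: when coloring a vertex, at most max_degree neighbors are already colored.
Upper bound = 14 + 1 = 15

15


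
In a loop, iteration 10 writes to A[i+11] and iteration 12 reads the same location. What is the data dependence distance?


Distance = read iteration - write iteration
= 12 - 10 = 2

2


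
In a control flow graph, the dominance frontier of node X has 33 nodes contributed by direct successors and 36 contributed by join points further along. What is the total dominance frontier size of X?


DF(X) = direct successor contributions + join point contributions
= 33 + 36 = 69

69


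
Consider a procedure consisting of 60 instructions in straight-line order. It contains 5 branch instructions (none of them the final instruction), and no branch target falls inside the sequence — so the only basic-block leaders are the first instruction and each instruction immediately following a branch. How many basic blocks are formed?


With no in-sequence branch targets, the leaders are the first instruction plus the instruction after each branch.
Number of basic blocks = branches + 1
= 5 + 1 = 6

6


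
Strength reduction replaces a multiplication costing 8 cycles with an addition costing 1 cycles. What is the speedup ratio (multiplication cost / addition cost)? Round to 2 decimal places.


Ratio = mult_cost / add_cost = 8 / 1 = 8.0

8.0


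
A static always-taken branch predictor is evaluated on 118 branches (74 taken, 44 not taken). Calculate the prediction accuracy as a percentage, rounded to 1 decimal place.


Predictor: always-taken
Correct predictions = 74
Accuracy = 74 / 118 * 100 = 62.7%

62.7


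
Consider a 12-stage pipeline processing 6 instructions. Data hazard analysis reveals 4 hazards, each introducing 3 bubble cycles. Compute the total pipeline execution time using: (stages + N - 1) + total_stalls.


Base cycles = 12 + 6 - 1 = 17
Total stalls = 4 * 3 = 12
Total = 17 + 12 = 29

29


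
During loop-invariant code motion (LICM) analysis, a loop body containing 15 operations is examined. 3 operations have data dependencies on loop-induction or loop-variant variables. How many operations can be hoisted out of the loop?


Invariant candidates = total - loop-dependent
= 15 - 3 = 12

12


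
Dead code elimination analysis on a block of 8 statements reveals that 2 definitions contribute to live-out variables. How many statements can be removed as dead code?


Dead code = total statements - live definitions
= 8 - 2 = 6

6


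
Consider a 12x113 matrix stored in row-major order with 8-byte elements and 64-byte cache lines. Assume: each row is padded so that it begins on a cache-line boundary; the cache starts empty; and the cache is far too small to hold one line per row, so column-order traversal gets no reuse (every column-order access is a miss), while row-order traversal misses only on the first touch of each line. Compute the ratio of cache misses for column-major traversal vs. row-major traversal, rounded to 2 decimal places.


Each row occupies 113 * 8 = 904 bytes and starts on a line boundary, so it spans ceil(904 / 64) = 15 cache lines.
Row-major traversal misses (one per line touched): 12 * ceil(113 * 8 / 64) = 180
Column-major traversal misses (no reuse, every access misses): 12 * 113 = 1356
Ratio = 1356 / 180 = 7.53

7.53


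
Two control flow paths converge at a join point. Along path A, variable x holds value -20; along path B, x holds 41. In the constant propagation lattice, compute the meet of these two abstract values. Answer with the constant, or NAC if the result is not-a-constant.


Meet operation: if both paths give the same constant, result is that constant; if they differ, result is NAC (not-a-constant).
Path A: -20, Path B: 41 -> differ
Result: not-a-constant -> NAC

NAC


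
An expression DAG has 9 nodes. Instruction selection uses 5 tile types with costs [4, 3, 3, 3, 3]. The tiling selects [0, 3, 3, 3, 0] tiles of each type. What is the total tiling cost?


Total cost = sum(count_i * cost_i)
= 0*4 + 3*3 + 3*3 + 3*3 + 0*3
= 27

27


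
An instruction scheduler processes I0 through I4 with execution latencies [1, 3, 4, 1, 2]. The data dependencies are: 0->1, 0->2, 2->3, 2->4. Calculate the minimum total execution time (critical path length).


Compute longest path through dependency graph: dist(Ik) = max over predecessors of dist + latency(Ik).
dist(I0) = latency 1 = 1
dist(I1) = dist(I0) + 3 = 1 + 3 = 4
dist(I2) = dist(I0) + 4 = 1 + 4 = 5
dist(I3) = dist(I2) + 1 = 5 + 1 = 6
dist(I4) = dist(I2) + 2 = 5 + 2 = 7
Critical path = max dist = 7

7


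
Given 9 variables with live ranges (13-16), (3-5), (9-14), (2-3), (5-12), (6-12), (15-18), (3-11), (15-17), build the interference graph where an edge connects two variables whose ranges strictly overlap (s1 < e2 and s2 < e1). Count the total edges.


Check all pairs for overlapping intervals.
Two intervals (s1,e1) and (s2,e2) overlap if s1 < e2 and s2 < e1.
v0 (13-16) vs v1..v8: overlaps v2, v6, v8 -> 3
v1 (3-5) vs v2..v8: overlaps v7 -> 1
v2 (9-14) vs v3..v8: overlaps v4, v5, v7 -> 3
v3 (2-3) vs v4..v8: overlaps none -> 0
v4 (5-12) vs v5..v8: overlaps v5, v7 -> 2
v5 (6-12) vs v6..v8: overlaps v7 -> 1
v6 (15-18) vs v7..v8: overlaps v8 -> 1
v7 (3-11) vs v8: overlaps none -> 0
Total overlapping pairs = 3 + 1 + 3 + 0 + 2 + 1 + 1 + 0 = 11

11


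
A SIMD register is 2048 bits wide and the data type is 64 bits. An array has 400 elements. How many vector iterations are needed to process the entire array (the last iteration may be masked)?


Width = 2048 / 64 = 32 elements per vector op
Iterations = ceil(400 / 32) = 13

13


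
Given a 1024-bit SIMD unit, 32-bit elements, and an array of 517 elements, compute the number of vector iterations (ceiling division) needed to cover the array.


Width = 1024 / 32 = 32 elements per vector op
Iterations = ceil(517 / 32) = 17

17


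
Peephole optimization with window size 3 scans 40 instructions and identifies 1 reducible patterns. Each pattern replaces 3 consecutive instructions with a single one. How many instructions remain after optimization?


Each match removes 2 instructions.
Total removed = 1 * 2 = 2
Remaining = 40 - 2 = 38

38


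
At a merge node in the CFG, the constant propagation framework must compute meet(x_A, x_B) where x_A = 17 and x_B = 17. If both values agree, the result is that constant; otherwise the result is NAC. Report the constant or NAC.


Meet operation: if both paths give the same constant, result is that constant; if they differ, result is NAC (not-a-constant).
Path A: 17, Path B: 17 -> equal
Result: constant -> 17

17


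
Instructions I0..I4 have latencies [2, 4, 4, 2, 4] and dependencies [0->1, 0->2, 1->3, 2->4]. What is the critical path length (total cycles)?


Compute longest path through dependency graph: dist(Ik) = max over predecessors of dist + latency(Ik).
dist(I0) = latency 2 = 2
dist(I1) = dist(I0) + 4 = 2 + 4 = 6
dist(I2) = dist(I0) + 4 = 2 + 4 = 6
dist(I3) = dist(I1) + 2 = 6 + 2 = 8
dist(I4) = dist(I2) + 4 = 6 + 4 = 10
Critical path = max dist = 10

10


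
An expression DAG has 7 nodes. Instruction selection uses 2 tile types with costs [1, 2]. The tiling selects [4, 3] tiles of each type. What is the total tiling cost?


Total cost = sum(count_i * cost_i)
= 4*1 + 3*2
= 10

10


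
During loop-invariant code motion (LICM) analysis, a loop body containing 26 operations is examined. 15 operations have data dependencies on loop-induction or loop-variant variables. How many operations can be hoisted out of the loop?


Invariant candidates = total - loop-dependent
= 26 - 15 = 11

11


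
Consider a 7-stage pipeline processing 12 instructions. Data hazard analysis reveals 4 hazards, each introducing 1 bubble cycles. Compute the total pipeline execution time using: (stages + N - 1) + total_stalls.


Base cycles = 7 + 12 - 1 = 18
Total stalls = 4 * 1 = 4
Total = 18 + 4 = 22

22


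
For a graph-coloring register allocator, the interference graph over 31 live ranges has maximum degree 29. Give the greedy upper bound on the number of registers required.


Greedy coloring never needs more than (max_degree + 1) colors: when coloring a vertex, at most max_degree neighbors are already colored.
Upper bound = 29 + 1 = 30

30


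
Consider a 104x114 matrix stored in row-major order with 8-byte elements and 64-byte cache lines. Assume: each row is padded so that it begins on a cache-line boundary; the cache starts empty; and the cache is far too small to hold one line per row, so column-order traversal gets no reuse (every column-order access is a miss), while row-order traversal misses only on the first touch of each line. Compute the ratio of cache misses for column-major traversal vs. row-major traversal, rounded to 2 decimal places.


Each row occupies 114 * 8 = 912 bytes and starts on a line boundary, so it spans ceil(912 / 64) = 15 cache lines.
Row-major traversal misses (one per line touched): 104 * ceil(114 * 8 / 64) = 1560
Column-major traversal misses (no reuse, every access misses): 104 * 114 = 11856
Ratio = 11856 / 1560 = 7.6

7.6


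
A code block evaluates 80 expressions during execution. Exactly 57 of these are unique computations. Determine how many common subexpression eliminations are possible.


CSE count = total expressions - unique expressions
= 80 - 57 = 23

23


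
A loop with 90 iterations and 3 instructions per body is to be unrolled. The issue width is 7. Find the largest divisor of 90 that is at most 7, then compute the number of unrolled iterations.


Largest divisor of 90 <= 7 is 6
New iterations = 90 / 6 = 15

15


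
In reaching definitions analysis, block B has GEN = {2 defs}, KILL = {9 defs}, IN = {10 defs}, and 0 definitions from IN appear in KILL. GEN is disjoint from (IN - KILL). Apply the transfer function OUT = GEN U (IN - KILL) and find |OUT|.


IN - KILL: 10 - 0 = 10 surviving definitions
OUT = GEN + surviving = 2 + 10 = 12

12


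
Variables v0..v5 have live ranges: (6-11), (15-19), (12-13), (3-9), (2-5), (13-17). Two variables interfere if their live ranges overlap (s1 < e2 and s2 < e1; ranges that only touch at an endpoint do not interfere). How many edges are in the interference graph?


Check all pairs for overlapping intervals.
Two intervals (s1,e1) and (s2,e2) overlap if s1 < e2 and s2 < e1.
v0 (6-11) vs v1..v5: overlaps v3 -> 1
v1 (15-19) vs v2..v5: overlaps v5 -> 1
v2 (12-13) vs v3..v5: overlaps none -> 0
v3 (3-9) vs v4..v5: overlaps v4 -> 1
v4 (2-5) vs v5: overlaps none -> 0
Total overlapping pairs = 1 + 1 + 0 + 1 + 0 = 3

3


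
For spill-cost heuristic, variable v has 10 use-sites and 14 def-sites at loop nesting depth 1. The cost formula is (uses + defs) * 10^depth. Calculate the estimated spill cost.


uses + defs = 10 + 14 = 24
10^1 = 10
Spill cost = 24 * 10 = 240

240


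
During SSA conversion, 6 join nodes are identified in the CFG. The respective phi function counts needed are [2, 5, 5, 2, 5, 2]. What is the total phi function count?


Total phi functions = sum of phi functions at each join node
= 2 + 5 + 5 + 2 + 5 + 2 = 21

21


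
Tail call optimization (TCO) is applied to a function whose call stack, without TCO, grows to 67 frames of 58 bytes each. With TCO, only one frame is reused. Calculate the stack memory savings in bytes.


Without TCO: 67 * 58 = 3886 bytes
With TCO: reuse 1 frame = 58 bytes
Savings = 3886 - 58 = 3828

3828


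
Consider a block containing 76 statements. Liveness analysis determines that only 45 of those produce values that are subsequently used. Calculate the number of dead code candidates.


Dead code = total statements - live definitions
= 76 - 45 = 31

31


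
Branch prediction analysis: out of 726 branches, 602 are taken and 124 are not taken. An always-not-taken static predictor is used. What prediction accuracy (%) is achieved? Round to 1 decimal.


Predictor: always-not-taken
Correct predictions = 124
Accuracy = 124 / 726 * 100 = 17.1%

17.1


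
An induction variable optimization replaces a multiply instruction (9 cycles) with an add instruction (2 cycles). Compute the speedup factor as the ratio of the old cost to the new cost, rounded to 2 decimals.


Ratio = mult_cost / add_cost = 9 / 2 = 4.5

4.5


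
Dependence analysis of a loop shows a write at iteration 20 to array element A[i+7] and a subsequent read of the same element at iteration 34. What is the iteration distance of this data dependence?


Distance = read iteration - write iteration
= 34 - 20 = 14

14


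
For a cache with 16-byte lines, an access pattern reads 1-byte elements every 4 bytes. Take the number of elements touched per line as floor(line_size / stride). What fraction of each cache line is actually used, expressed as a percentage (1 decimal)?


Elements per cache line = floor(16 / 4) = 4
Bytes used = 4 * 1 = 4
Utilization = 4 / 16 * 100 = 25.0%

25.0


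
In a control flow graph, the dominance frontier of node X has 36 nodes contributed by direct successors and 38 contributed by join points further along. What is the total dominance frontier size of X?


DF(X) = direct successor contributions + join point contributions
= 36 + 38 = 74

74


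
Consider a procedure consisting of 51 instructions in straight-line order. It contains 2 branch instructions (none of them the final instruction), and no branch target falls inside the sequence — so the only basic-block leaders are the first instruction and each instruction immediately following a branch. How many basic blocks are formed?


With no in-sequence branch targets, the leaders are the first instruction plus the instruction after each branch.
Number of basic blocks = branches + 1
= 2 + 1 = 3

3


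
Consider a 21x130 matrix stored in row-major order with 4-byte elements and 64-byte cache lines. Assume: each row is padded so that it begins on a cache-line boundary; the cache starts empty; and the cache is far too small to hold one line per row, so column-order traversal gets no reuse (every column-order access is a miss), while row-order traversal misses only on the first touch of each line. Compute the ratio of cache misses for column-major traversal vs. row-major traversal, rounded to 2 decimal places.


Each row occupies 130 * 4 = 520 bytes and starts on a line boundary, so it spans ceil(520 / 64) = 9 cache lines.
Row-major traversal misses (one per line touched): 21 * ceil(130 * 4 / 64) = 189
Column-major traversal misses (no reuse, every access misses): 21 * 130 = 2730
Ratio = 2730 / 189 = 14.44

14.44


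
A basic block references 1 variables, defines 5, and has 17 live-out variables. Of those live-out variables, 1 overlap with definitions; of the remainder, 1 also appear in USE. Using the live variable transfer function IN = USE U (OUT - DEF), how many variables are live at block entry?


OUT - DEF: 17 - 1 = 16
|IN| = |USE| + |OUT - DEF| - |USE ∩ (OUT - DEF)| = 1 + 16 - 1 = 16

16


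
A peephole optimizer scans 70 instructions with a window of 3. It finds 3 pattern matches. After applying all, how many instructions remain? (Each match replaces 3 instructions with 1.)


Each match removes 2 instructions.
Total removed = 3 * 2 = 6
Remaining = 70 - 6 = 64

64


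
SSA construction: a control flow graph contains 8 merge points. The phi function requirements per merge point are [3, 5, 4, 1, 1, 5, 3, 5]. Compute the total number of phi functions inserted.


Total phi functions = sum of phi functions at each join node
= 3 + 5 + 4 + 1 + 1 + 5 + 3 + 5 = 27

27


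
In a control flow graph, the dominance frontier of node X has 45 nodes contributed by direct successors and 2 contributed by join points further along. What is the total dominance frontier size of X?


DF(X) = direct successor contributions + join point contributions
= 45 + 2 = 47

47


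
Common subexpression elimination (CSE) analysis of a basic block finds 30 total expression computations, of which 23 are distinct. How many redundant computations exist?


CSE count = total expressions - unique expressions
= 30 - 23 = 7

7


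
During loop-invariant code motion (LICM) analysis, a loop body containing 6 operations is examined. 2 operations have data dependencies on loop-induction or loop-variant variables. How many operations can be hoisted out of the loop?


Invariant candidates = total - loop-dependent
= 6 - 2 = 4

4


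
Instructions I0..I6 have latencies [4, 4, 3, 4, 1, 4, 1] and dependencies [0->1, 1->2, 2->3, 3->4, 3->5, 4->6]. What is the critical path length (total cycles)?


Compute longest path through dependency graph: dist(Ik) = max over predecessors of dist + latency(Ik).
dist(I0) = latency 4 = 4
dist(I1) = dist(I0) + 4 = 4 + 4 = 8
dist(I2) = dist(I1) + 3 = 8 + 3 = 11
dist(I3) = dist(I2) + 4 = 11 + 4 = 15
dist(I4) = dist(I3) + 1 = 15 + 1 = 16
dist(I5) = dist(I3) + 4 = 15 + 4 = 19
dist(I6) = dist(I4) + 1 = 16 + 1 = 17
Critical path = max dist = 19

19


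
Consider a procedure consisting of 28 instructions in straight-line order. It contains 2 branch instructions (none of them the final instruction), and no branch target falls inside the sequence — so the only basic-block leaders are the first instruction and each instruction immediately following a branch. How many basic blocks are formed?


With no in-sequence branch targets, the leaders are the first instruction plus the instruction after each branch.
Number of basic blocks = branches + 1
= 2 + 1 = 3

3


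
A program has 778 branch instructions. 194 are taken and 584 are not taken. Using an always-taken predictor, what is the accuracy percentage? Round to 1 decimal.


Predictor: always-taken
Correct predictions = 194
Accuracy = 194 / 778 * 100 = 24.9%

24.9


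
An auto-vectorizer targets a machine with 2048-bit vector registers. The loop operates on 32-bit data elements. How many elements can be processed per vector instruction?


Width = SIMD bits / data type bits
= 2048 / 32 = 64

64


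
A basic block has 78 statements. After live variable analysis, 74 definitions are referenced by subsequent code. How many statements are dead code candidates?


Dead code = total statements - live definitions
= 78 - 74 = 4

4


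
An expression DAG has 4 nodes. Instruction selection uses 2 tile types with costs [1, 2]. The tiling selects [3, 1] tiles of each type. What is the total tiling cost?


Total cost = sum(count_i * cost_i)
= 3*1 + 1*2
= 5

5


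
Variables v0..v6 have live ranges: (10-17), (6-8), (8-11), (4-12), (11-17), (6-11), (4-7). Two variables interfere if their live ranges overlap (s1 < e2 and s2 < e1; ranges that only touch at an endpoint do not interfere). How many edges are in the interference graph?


Check all pairs for overlapping intervals.
Two intervals (s1,e1) and (s2,e2) overlap if s1 < e2 and s2 < e1.
v0 (10-17) vs v1..v6: overlaps v2, v3, v4, v5 -> 4
v1 (6-8) vs v2..v6: overlaps v3, v5, v6 -> 3
v2 (8-11) vs v3..v6: overlaps v3, v5 -> 2
v3 (4-12) vs v4..v6: overlaps v4, v5, v6 -> 3
v4 (11-17) vs v5..v6: overlaps none -> 0
v5 (6-11) vs v6: overlaps v6 -> 1
Total overlapping pairs = 4 + 3 + 2 + 3 + 0 + 1 = 13

13


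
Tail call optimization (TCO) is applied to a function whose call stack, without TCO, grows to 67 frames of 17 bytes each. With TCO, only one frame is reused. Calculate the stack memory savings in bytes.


Without TCO: 67 * 17 = 1139 bytes
With TCO: reuse 1 frame = 17 bytes
Savings = 1139 - 17 = 1122

1122


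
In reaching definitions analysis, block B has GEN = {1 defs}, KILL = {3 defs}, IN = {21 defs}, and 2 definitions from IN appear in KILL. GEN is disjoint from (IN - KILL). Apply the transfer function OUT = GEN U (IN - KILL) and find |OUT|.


IN - KILL: 21 - 2 = 19 surviving definitions
OUT = GEN + surviving = 1 + 19 = 20

20


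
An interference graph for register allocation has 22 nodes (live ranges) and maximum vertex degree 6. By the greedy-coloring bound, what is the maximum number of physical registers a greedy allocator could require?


Greedy coloring never needs more than (max_degree + 1) colors: when coloring a vertex, at most max_degree neighbors are already colored.
Upper bound = 6 + 1 = 7

7


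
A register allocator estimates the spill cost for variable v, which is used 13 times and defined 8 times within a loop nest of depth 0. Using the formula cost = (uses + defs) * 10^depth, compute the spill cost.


uses + defs = 13 + 8 = 21
10^0 = 1
Spill cost = 21 * 1 = 21

21


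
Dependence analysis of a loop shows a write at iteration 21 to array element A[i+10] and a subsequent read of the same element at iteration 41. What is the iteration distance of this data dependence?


Distance = read iteration - write iteration
= 41 - 21 = 20

20


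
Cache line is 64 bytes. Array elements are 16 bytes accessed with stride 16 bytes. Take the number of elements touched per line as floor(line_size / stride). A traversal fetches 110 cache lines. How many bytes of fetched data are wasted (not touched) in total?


Elements per line = floor(64 / 16) = 4
Bytes used per line = 4 * 16 = 64
Wasted per line = 64 - 64 = 0
Total wasted = 0 * 110 = 0

0


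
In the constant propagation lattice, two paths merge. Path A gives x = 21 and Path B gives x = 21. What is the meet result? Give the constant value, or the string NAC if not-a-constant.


Meet operation: if both paths give the same constant, result is that constant; if they differ, result is NAC (not-a-constant).
Path A: 21, Path B: 21 -> equal
Result: constant -> 21

21


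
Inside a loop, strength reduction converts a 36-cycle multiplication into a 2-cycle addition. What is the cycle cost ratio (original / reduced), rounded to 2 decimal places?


Ratio = mult_cost / add_cost = 36 / 2 = 18.0

18.0


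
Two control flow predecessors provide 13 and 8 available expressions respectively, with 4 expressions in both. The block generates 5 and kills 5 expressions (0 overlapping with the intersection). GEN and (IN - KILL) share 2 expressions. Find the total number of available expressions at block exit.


IN = intersection of predecessors = 4
IN - KILL = 4 - 0 = 4
|OUT| = |GEN| + |IN - KILL| - |GEN ∩ (IN - KILL)| = 5 + 4 - 2 = 7

7


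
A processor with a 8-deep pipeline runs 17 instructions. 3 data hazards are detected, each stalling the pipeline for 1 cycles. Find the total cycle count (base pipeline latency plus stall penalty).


Base cycles = 8 + 17 - 1 = 24
Total stalls = 3 * 1 = 3
Total = 24 + 3 = 27

27


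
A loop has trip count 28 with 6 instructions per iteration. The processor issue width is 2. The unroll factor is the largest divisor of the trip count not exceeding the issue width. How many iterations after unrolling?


Largest divisor of 28 <= 2 is 2
New iterations = 28 / 2 = 14

14


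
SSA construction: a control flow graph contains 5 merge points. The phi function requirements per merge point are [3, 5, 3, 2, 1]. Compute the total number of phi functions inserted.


Total phi functions = sum of phi functions at each join node
= 3 + 5 + 3 + 2 + 1 = 14

14


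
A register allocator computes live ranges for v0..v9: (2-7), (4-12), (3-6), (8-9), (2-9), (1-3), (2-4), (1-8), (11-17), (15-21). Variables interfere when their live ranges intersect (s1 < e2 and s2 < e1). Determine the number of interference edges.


Check all pairs for overlapping intervals.
Two intervals (s1,e1) and (s2,e2) overlap if s1 < e2 and s2 < e1.
v0 (2-7) vs v1..v9: overlaps v1, v2, v4, v5, v6, v7 -> 6
v1 (4-12) vs v2..v9: overlaps v2, v3, v4, v7, v8 -> 5
v2 (3-6) vs v3..v9: overlaps v4, v6, v7 -> 3
v3 (8-9) vs v4..v9: overlaps v4 -> 1
v4 (2-9) vs v5..v9: overlaps v5, v6, v7 -> 3
v5 (1-3) vs v6..v9: overlaps v6, v7 -> 2
v6 (2-4) vs v7..v9: overlaps v7 -> 1
v7 (1-8) vs v8..v9: overlaps none -> 0
v8 (11-17) vs v9: overlaps v9 -> 1
Total overlapping pairs = 6 + 5 + 3 + 1 + 3 + 2 + 1 + 0 + 1 = 22

22


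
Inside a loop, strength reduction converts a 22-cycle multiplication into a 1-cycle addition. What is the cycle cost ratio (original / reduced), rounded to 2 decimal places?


Ratio = mult_cost / add_cost = 22 / 1 = 22.0

22.0


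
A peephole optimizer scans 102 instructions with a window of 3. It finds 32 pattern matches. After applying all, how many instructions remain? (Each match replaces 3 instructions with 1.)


Each match removes 2 instructions.
Total removed = 32 * 2 = 64
Remaining = 102 - 64 = 38

38


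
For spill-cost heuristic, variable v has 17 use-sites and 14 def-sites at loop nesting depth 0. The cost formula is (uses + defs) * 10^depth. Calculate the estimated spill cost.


uses + defs = 17 + 14 = 31
10^0 = 1
Spill cost = 31 * 1 = 31

31


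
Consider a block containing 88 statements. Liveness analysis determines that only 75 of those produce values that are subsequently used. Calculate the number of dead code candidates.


Dead code = total statements - live definitions
= 88 - 75 = 13

13


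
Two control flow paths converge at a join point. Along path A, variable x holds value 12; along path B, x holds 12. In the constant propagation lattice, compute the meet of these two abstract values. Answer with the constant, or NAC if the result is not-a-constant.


Meet operation: if both paths give the same constant, result is that constant; if they differ, result is NAC (not-a-constant).
Path A: 12, Path B: 12 -> equal
Result: constant -> 12

12


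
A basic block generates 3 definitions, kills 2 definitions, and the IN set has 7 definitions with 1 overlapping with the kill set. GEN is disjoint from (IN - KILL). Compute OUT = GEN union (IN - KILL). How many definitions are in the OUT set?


IN - KILL: 7 - 1 = 6 surviving definitions
OUT = GEN + surviving = 3 + 6 = 9

9


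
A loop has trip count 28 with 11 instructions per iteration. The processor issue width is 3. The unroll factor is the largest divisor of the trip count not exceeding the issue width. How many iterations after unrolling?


Largest divisor of 28 <= 3 is 2
New iterations = 28 / 2 = 14

14


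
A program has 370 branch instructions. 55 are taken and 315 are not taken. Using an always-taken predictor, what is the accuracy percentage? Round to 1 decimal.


Predictor: always-taken
Correct predictions = 55
Accuracy = 55 / 370 * 100 = 14.9%

14.9


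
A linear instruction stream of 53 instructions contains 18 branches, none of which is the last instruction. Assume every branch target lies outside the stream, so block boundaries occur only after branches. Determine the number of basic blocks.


With no in-sequence branch targets, the leaders are the first instruction plus the instruction after each branch.
Number of basic blocks = branches + 1
= 18 + 1 = 19

19


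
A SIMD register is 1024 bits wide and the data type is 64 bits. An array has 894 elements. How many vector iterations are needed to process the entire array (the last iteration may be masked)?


Width = 1024 / 64 = 16 elements per vector op
Iterations = ceil(894 / 16) = 56

56


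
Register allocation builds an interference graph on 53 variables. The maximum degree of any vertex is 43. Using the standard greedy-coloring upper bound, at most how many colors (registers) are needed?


Greedy coloring never needs more than (max_degree + 1) colors: when coloring a vertex, at most max_degree neighbors are already colored.
Upper bound = 43 + 1 = 44

44


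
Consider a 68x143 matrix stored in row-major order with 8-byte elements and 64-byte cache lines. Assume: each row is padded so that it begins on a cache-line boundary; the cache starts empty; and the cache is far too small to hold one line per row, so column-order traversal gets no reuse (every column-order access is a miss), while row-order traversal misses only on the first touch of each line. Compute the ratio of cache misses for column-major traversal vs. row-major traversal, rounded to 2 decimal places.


Each row occupies 143 * 8 = 1144 bytes and starts on a line boundary, so it spans ceil(1144 / 64) = 18 cache lines.
Row-major traversal misses (one per line touched): 68 * ceil(143 * 8 / 64) = 1224
Column-major traversal misses (no reuse, every access misses): 68 * 143 = 9724
Ratio = 9724 / 1224 = 7.94

7.94


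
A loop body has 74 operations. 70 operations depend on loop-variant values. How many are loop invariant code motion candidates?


Invariant candidates = total - loop-dependent
= 74 - 70 = 4

4


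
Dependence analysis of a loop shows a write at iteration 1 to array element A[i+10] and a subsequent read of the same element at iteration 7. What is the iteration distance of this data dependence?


Distance = read iteration - write iteration
= 7 - 1 = 6

6


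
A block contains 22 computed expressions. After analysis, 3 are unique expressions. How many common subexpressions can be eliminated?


CSE count = total expressions - unique expressions
= 22 - 3 = 19

19


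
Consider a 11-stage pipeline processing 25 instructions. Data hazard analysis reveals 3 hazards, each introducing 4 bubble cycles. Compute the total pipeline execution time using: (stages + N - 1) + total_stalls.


Base cycles = 11 + 25 - 1 = 35
Total stalls = 3 * 4 = 12
Total = 35 + 12 = 47

47


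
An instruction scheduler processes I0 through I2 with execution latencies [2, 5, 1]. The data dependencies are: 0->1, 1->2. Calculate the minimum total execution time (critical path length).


Compute longest path through dependency graph: dist(Ik) = max over predecessors of dist + latency(Ik).
dist(I0) = latency 2 = 2
dist(I1) = dist(I0) + 5 = 2 + 5 = 7
dist(I2) = dist(I1) + 1 = 7 + 1 = 8
Critical path = max dist = 8

8


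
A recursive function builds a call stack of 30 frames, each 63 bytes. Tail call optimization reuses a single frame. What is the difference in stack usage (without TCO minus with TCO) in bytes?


Without TCO: 30 * 63 = 1890 bytes
With TCO: reuse 1 frame = 63 bytes
Savings = 1890 - 63 = 1827

1827


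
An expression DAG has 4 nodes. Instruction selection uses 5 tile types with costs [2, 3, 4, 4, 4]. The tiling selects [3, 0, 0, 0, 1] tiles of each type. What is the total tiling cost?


Total cost = sum(count_i * cost_i)
= 3*2 + 0*3 + 0*4 + 0*4 + 1*4
= 10

10


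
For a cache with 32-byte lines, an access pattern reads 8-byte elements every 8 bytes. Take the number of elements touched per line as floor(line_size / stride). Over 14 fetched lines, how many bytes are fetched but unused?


Elements per line = floor(32 / 8) = 4
Bytes used per line = 4 * 8 = 32
Wasted per line = 32 - 32 = 0
Total wasted = 0 * 14 = 0

0


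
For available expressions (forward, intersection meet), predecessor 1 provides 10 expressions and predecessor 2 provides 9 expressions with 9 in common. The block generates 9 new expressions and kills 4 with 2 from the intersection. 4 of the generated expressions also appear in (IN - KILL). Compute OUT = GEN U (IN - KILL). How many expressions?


IN = intersection of predecessors = 9
IN - KILL = 9 - 2 = 7
|OUT| = |GEN| + |IN - KILL| - |GEN ∩ (IN - KILL)| = 9 + 7 - 4 = 12

12


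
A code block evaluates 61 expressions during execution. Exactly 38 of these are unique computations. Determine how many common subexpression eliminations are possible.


CSE count = total expressions - unique expressions
= 61 - 38 = 23

23


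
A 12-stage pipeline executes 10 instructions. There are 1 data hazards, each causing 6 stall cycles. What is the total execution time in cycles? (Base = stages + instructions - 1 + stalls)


Base cycles = 12 + 10 - 1 = 21
Total stalls = 1 * 6 = 6
Total = 21 + 6 = 27

27


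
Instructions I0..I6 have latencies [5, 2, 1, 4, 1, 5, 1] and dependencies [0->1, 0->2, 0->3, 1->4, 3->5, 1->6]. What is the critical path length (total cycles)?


Compute longest path through dependency graph: dist(Ik) = max over predecessors of dist + latency(Ik).
dist(I0) = latency 5 = 5
dist(I1) = dist(I0) + 2 = 5 + 2 = 7
dist(I2) = dist(I0) + 1 = 5 + 1 = 6
dist(I3) = dist(I0) + 4 = 5 + 4 = 9
dist(I4) = dist(I1) + 1 = 7 + 1 = 8
dist(I5) = dist(I3) + 5 = 9 + 5 = 14
dist(I6) = dist(I1) + 1 = 7 + 1 = 8
Critical path = max dist = 14

14


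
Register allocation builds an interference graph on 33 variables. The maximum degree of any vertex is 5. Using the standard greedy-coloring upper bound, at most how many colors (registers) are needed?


Greedy coloring never needs more than (max_degree + 1) colors: when coloring a vertex, at most max_degree neighbors are already colored.
Upper bound = 5 + 1 = 6

6


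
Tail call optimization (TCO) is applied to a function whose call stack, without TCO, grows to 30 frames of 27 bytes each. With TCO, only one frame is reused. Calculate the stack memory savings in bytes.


Without TCO: 30 * 27 = 810 bytes
With TCO: reuse 1 frame = 27 bytes
Savings = 810 - 27 = 783

783


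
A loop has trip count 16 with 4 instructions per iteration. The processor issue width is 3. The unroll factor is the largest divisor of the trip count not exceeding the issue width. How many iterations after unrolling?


Largest divisor of 16 <= 3 is 2
New iterations = 16 / 2 = 8

8


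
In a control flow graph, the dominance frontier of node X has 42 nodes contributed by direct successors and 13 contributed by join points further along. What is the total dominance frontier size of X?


DF(X) = direct successor contributions + join point contributions
= 42 + 13 = 55

55


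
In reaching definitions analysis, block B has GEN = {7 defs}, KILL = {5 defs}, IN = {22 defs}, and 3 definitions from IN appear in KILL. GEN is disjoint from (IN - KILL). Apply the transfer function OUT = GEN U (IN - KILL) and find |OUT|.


IN - KILL: 22 - 3 = 19 surviving definitions
OUT = GEN + surviving = 7 + 19 = 26

26


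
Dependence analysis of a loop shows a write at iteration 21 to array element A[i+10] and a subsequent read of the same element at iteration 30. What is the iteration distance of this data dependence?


Distance = read iteration - write iteration
= 30 - 21 = 9

9


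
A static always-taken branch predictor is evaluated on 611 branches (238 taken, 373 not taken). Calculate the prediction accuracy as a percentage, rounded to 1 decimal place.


Predictor: always-taken
Correct predictions = 238
Accuracy = 238 / 611 * 100 = 39.0%

39.0


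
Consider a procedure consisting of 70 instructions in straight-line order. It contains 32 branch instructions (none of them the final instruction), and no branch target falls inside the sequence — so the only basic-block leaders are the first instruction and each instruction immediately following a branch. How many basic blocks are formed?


With no in-sequence branch targets, the leaders are the first instruction plus the instruction after each branch.
Number of basic blocks = branches + 1
= 32 + 1 = 33

33


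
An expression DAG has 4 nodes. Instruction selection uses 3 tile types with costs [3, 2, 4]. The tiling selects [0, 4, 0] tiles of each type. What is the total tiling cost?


Total cost = sum(count_i * cost_i)
= 0*3 + 4*2 + 0*4
= 8

8


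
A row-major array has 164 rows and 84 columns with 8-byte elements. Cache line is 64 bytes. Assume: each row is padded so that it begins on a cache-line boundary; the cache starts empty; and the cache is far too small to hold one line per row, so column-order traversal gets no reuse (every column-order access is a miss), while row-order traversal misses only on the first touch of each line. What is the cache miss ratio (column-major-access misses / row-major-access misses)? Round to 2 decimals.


Each row occupies 84 * 8 = 672 bytes and starts on a line boundary, so it spans ceil(672 / 64) = 11 cache lines.
Row-major traversal misses (one per line touched): 164 * ceil(84 * 8 / 64) = 1804
Column-major traversal misses (no reuse, every access misses): 164 * 84 = 13776
Ratio = 13776 / 1804 = 7.64

7.64


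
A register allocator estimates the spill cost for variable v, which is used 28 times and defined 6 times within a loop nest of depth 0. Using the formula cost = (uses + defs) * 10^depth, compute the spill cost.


uses + defs = 28 + 6 = 34
10^0 = 1
Spill cost = 34 * 1 = 34

34


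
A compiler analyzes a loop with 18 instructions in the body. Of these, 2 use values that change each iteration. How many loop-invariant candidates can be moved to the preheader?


Invariant candidates = total - loop-dependent
= 18 - 2 = 16

16


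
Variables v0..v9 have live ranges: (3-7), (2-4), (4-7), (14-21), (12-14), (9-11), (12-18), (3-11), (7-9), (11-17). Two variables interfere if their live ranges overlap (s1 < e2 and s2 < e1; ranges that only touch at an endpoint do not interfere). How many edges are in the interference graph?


Check all pairs for overlapping intervals.
Two intervals (s1,e1) and (s2,e2) overlap if s1 < e2 and s2 < e1.
v0 (3-7) vs v1..v9: overlaps v1, v2, v7 -> 3
v1 (2-4) vs v2..v9: overlaps v7 -> 1
v2 (4-7) vs v3..v9: overlaps v7 -> 1
v3 (14-21) vs v4..v9: overlaps v6, v9 -> 2
v4 (12-14) vs v5..v9: overlaps v6, v9 -> 2
v5 (9-11) vs v6..v9: overlaps v7 -> 1
v6 (12-18) vs v7..v9: overlaps v9 -> 1
v7 (3-11) vs v8..v9: overlaps v8 -> 1
v8 (7-9) vs v9: overlaps none -> 0
Total overlapping pairs = 3 + 1 + 1 + 2 + 2 + 1 + 1 + 1 + 0 = 12

12


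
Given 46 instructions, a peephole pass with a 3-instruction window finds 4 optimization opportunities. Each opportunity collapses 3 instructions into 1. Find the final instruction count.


Each match removes 2 instructions.
Total removed = 4 * 2 = 8
Remaining = 46 - 8 = 38

38


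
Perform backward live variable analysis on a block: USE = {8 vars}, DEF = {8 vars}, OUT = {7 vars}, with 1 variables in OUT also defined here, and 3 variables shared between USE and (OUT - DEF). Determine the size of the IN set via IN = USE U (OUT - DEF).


OUT - DEF: 7 - 1 = 6
|IN| = |USE| + |OUT - DEF| - |USE ∩ (OUT - DEF)| = 8 + 6 - 3 = 11

11


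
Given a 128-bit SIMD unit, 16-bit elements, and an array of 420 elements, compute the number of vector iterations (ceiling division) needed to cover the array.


Width = 128 / 16 = 8 elements per vector op
Iterations = ceil(420 / 8) = 53

53


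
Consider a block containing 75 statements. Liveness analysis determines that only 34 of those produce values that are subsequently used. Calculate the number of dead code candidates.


Dead code = total statements - live definitions
= 75 - 34 = 41

41


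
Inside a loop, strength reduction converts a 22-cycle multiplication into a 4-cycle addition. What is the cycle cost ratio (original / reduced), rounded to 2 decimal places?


Ratio = mult_cost / add_cost = 22 / 4 = 5.5

5.5


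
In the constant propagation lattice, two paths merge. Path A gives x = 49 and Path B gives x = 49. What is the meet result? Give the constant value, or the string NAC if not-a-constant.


Meet operation: if both paths give the same constant, result is that constant; if they differ, result is NAC (not-a-constant).
Path A: 49, Path B: 49 -> equal
Result: constant -> 49

49


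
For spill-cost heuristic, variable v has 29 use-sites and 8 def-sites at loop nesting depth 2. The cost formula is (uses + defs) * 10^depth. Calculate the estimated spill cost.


uses + defs = 29 + 8 = 37
10^2 = 100
Spill cost = 37 * 100 = 3700

3700


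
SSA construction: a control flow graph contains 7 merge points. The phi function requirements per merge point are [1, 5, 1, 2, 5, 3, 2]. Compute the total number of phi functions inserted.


Total phi functions = sum of phi functions at each join node
= 1 + 5 + 1 + 2 + 5 + 3 + 2 = 19

19
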